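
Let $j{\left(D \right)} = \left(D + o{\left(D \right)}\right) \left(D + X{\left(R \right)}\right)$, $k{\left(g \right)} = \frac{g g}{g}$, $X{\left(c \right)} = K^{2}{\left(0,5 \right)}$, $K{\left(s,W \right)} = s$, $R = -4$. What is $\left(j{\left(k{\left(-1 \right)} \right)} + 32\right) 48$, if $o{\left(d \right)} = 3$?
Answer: $1440$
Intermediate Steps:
$X{\left(c \right)} = 0$ ($X{\left(c \right)} = 0^{2} = 0$)
$k{\left(g \right)} = g$ ($k{\left(g \right)} = \frac{g^{2}}{g} = g$)
$j{\left(D \right)} = D \left(3 + D\right)$ ($j{\left(D \right)} = \left(D + 3\right) \left(D + 0\right) = \left(3 + D\right) D = D \left(3 + D\right)$)
$\left(j{\left(k{\left(-1 \right)} \right)} + 32\right) 48 = \left(- (3 - 1) + 32\right) 48 = \left(\left(-1\right) 2 + 32\right) 48 = \left(-2 + 32\right) 48 = 30 \cdot 48 = 1440$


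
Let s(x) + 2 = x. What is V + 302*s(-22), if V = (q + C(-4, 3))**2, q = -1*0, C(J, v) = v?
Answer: -7239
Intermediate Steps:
s(x) = -2 + x
q = 0
V = 9 (V = (0 + 3)**2 = 3**2 = 9)
V + 302*s(-22) = 9 + 302*(-2 - 22) = 9 + 302*(-24) = 9 - 7248 = -7239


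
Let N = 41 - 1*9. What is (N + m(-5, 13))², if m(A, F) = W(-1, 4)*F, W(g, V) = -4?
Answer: 400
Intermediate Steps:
N = 32 (N = 41 - 9 = 32)
m(A, F) = -4*F
(N + m(-5, 13))² = (32 - 4*13)² = (32 - 52)² = (-20)² = 400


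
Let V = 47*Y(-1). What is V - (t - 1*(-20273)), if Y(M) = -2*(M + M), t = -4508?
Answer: -15577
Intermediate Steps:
Y(M) = -4*M
V = 188 (V = 47*(-4*(-1)) = 47*4 = 188)
V - (t - 1*(-20273)) = 188 - (-4508 - 1*(-20273)) = 188 - (-4508 + 20273) = 188 - 1*15765 = 188 - 15765 = -15577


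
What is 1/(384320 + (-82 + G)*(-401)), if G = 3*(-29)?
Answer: 1/452089 ≈ 2.2120e-6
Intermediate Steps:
G = -87
1/(384320 + (-82 + G)*(-401)) = 1/(384320 + (-82 - 87)*(-401)) = 1/(384320 - 169*(-401)) = 1/(384320 + 67769) = 1/452089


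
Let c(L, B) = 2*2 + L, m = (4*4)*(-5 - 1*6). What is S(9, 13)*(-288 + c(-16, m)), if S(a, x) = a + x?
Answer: -6600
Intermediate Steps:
m = -176 (m = 16*(-5 - 6) = 16*(-11) = -176)
c(L, B) = 4 + L
S(9, 13)*(-288 + c(-16, m)) = (9 + 13)*(-288 + (4 - 16)) = 22*(-288 - 12) = 22*(-300) = -6600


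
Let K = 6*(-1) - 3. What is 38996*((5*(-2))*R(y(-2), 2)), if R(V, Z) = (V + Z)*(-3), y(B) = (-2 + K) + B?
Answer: -12868680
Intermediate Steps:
K = -9 (K = -6 - 3 = -9)
y(B) = -11 + B (y(B) = (-2 - 9) + B = -11 + B)
R(V, Z) = -3*V - 3*Z
38996*((5*(-2))*R(y(-2), 2)) = 38996*((5*(-2))*(-3*(-11 - 2) - 3*2)) = 38996*(-10*(-3*(-13) - 6)) = 38996*(-10*(39 - 6)) = 38996*(-10*33) = 38996*(-330) = -12868680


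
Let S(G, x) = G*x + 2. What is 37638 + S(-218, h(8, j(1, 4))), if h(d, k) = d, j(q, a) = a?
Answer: 35896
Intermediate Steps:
S(G, x) = 2 + G*x
37638 + S(-218, h(8, j(1, 4))) = 37638 + (2 - 218*8) = 37638 + (2 - 1744) = 37638 - 1742 = 35896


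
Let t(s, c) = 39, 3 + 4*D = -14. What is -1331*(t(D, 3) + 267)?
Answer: -407286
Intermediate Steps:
D = -17/4 (D = -3/4 + (1/4)*(-14) = -3/4 - 7/2 = -17/4 ≈ -4.2500)
-1331*(t(D, 3) + 267) = -1331*(39 + 267) = -1331*306 = -407286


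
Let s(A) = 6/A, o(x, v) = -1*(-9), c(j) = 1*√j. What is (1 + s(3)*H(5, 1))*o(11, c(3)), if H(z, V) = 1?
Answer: 27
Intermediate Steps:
c(j) = √j
o(x, v) = 9
(1 + s(3)*H(5, 1))*o(11, c(3)) = (1 + (6/3)*1)*9 = (1 + (6*(⅓))*1)*9 = (1 + 2*1)*9 = (1 + 2)*9 = 3*9 = 27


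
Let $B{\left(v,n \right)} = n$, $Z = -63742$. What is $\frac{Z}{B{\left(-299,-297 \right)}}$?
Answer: $\frac{63742}{297} \approx 214.62$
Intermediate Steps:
$\frac{Z}{B{\left(-299,-297 \right)}} = - \frac{63742}{-297} = \left(-63742\right) \left(- \frac{1}{297}\right) = \frac{63742}{297}$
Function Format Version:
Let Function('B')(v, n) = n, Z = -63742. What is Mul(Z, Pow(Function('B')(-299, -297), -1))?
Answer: Rational(63742, 297) ≈ 214.62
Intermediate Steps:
Mul(Z, Pow(Function('B')(-299, -297), -1)) = Mul(-63742, Pow(-297, -1)) = Mul(-63742, Rational(-1, 297)) = Rational(63742, 297)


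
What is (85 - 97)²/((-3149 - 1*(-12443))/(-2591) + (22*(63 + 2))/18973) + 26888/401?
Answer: 450758458156/17306150683 ≈ 26.046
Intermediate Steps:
(85 - 97)²/((-3149 - 1*(-12443))/(-2591) + (22*(63 + 2))/18973) + 26888/401 = (-12)²/((-3149 + 12443)*(-1/2591) + (22*65)*(1/18973)) + 26888*(1/401) = 144/(9294*(-1/2591) + 1430*(1/18973)) + 26888/401 = 144/(-9294/2591 + 1430/18973) + 26888/401 = 144/(-172629932/49159043) + 26888/401 = 144*(-49159043/172629932) + 26888/401 = -1769725548/43157483 + 26888/401 = 450758458156/17306150683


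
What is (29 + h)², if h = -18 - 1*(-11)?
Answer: 484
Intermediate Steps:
h = -7 (h = -18 + 11 = -7)
(29 + h)² = (29 - 7)² = 22² = 484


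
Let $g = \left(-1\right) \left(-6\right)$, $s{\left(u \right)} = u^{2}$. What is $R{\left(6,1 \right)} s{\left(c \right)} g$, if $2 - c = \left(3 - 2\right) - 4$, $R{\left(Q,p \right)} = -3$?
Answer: $-450$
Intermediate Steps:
$c = 5$ ($c = 2 - \left(\left(3 - 2\right) - 4\right) = 2 - \left(1 - 4\right) = 2 - -3 = 2 + 3 = 5$)
$g = 6$
$R{\left(6,1 \right)} s{\left(c \right)} g = - 3 \cdot 5^{2} \cdot 6 = \left(-3\right) 25 \cdot 6 = \left(-75\right) 6 = -450$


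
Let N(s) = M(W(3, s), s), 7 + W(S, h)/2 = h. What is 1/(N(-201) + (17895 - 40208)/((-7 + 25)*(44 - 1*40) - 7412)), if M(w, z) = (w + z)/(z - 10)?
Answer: 1548740/9236823 ≈ 0.16767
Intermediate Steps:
W(S, h) = -14 + 2*h
M(w, z) = (w + z)/(-10 + z)
N(s) = (-14 + 3*s)/(-10 + s) (N(s) = ((-14 + 2*s) + s)/(-10 + s) = (-14 + 3*s)/(-10 + s))
1/(N(-201) + (17895 - 40208)/((-7 + 25)*(44 - 1*40) - 7412)) = 1/((-14 + 3*(-201))/(-10 - 201) + (17895 - 40208)/((-7 + 25)*(44 - 1*40) - 7412)) = 1/((-14 - 603)/(-211) - 22313/(18*(44 - 40) - 7412)) = 1/(-1/211*(-617) - 22313/(18*4 - 7412)) = 1/(617/211 - 22313/(72 - 7412)) = 1/(617/211 - 22313/(-7340)) = 1/(617/211 - 22313*(-1/7340)) = 1/(617/211 + 22313/7340) = 1/(9236823/1548740) = 1548740/9236823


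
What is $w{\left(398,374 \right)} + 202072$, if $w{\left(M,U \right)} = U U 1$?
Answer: $341948$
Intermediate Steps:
$w{\left(M,U \right)} = U^{2}$ ($w{\left(M,U \right)} = U^{2} \cdot 1 = U^{2}$)
$w{\left(398,374 \right)} + 202072 = 374^{2} + 202072 = 139876 + 202072 = 341948$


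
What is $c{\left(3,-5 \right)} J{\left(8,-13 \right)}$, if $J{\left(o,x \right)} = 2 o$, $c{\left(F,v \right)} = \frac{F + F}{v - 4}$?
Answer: $- \frac{32}{3} \approx -10.667$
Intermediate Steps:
$c{\left(F,v \right)} = \frac{2 F}{-4 + v}$
$c{\left(3,-5 \right)} J{\left(8,-13 \right)} = 2 \cdot 3 \frac{1}{-4 - 5} \cdot 2 \cdot 8 = 2 \cdot 3 \frac{1}{-9} \cdot 16 = 2 \cdot 3 \left(- \frac{1}{9}\right) 16 = \left(- \frac{2}{3}\right) 16 = - \frac{32}{3}$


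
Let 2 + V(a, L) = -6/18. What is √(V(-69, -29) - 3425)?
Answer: I*√30846/3 ≈ 58.543*I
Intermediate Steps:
V(a, L) = -7/3 (V(a, L) = -2 - 6/18 = -2 - 6*1/18 = -2 - ⅓ = -7/3)
√(V(-69, -29) - 3425) = √(-7/3 - 3425) = √(-10282/3) = I*√30846/3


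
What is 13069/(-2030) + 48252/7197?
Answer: 185427/695710 ≈ 0.26653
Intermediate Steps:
13069/(-2030) + 48252/7197 = 13069*(-1/2030) + 48252*(1/7197) = -1867/290 + 16084/2399 = 185427/695710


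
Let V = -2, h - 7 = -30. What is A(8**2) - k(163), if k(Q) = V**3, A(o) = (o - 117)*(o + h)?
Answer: -2165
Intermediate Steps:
h = -23 (h = 7 - 30 = -23)
A(o) = (-117 + o)*(-23 + o) (A(o) = (o - 117)*(o - 23) = (-117 + o)*(-23 + o))
k(Q) = -8 (k(Q) = (-2)**3 = -8)
A(8**2) - k(163) = (2691 + (8**2)**2 - 140*8**2) - 1*(-8) = (2691 + 64**2 - 140*64) + 8 = (2691 + 4096 - 8960) + 8 = -2173 + 8 = -2165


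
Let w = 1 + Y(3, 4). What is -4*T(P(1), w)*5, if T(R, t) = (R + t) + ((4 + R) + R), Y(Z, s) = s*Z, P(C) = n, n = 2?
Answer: -460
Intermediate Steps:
P(C) = 2
Y(Z, s) = Z*s
w = 13 (w = 1 + 3*4 = 1 + 12 = 13)
T(R, t) = 4 + t + 3*R (T(R, t) = (R + t) + (4 + 2*R) = 4 + t + 3*R)
-4*T(P(1), w)*5 = -4*(4 + 13 + 3*2)*5 = -4*(4 + 13 + 6)*5 = -4*23*5 = -92*5 = -460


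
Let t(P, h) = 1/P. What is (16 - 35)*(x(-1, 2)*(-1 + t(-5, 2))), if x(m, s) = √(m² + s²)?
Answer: 114*√5/5 ≈ 50.982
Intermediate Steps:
(16 - 35)*(x(-1, 2)*(-1 + t(-5, 2))) = (16 - 35)*(√((-1)² + 2²)*(-1 + 1/(-5))) = -19*√(1 + 4)*(-1 - ⅕) = -19*√5*(-6)/5 = -(-114)*√5/5 = 114*√5/5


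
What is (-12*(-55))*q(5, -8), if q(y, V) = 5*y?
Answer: 16500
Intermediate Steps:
(-12*(-55))*q(5, -8) = (-12*(-55))*(5*5) = 660*25 = 16500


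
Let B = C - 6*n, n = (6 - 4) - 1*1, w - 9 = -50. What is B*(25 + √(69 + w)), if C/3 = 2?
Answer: 0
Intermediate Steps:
w = -41 (w = 9 - 50 = -41)
C = 6 (C = 3*2 = 6)
n = 1 (n = 2 - 1 = 1)
B = 0 (B = 6 - 6*1 = 6 - 6 = 0)
B*(25 + √(69 + w)) = 0*(25 + √(69 - 41)) = 0*(25 + √28) = 0*(25 + 2*√7) = 0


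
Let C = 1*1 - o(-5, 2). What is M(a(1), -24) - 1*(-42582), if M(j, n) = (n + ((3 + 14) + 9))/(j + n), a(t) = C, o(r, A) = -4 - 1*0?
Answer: 809056/19 ≈ 42582.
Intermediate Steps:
o(r, A) = -4 (o(r, A) = -4 + 0 = -4)
C = 5 (C = 1*1 - 1*(-4) = 1 + 4 = 5)
a(t) = 5
M(j, n) = (26 + n)/(j + n) (M(j, n) = (n + (17 + 9))/(j + n) = (n + 26)/(j + n) = (26 + n)/(j + n))
M(a(1), -24) - 1*(-42582) = (26 - 24)/(5 - 24) - 1*(-42582) = 2/(-19) + 42582 = -1/19*2 + 42582 = -2/19 + 42582 = 809056/19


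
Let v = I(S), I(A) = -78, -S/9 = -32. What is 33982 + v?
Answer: 33904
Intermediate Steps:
S = 288 (S = -9*(-32) = 288)
v = -78
33982 + v = 33982 - 78 = 33904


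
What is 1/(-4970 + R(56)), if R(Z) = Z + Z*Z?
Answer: -1/1778 ≈ -0.00056243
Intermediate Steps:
R(Z) = Z + Z**2
1/(-4970 + R(56)) = 1/(-4970 + 56*(1 + 56)) = 1/(-4970 + 56*57) = 1/(-4970 + 3192) = 1/(-1778) = -1/1778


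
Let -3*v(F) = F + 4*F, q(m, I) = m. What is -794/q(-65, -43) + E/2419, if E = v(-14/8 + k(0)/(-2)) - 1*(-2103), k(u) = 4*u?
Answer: 24690847/1886820 ≈ 13.086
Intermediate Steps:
v(F) = -5*F/3 (v(F) = -(F + 4*F)/3 = -5*F/3)
E = 25271/12 (E = -5*(-14/8 + (4*0)/(-2))/3 - 1*(-2103) = -5*(-14*⅛ + 0*(-½))/3 + 2103 = -5*(-7/4 + 0)/3 + 2103 = -5/3*(-7/4) + 2103 = 35/12 + 2103 = 25271/12 ≈ 2105.9)
-794/q(-65, -43) + E/2419 = -794/(-65) + (25271/12)/2419 = -794*(-1/65) + (25271/12)*(1/2419) = 794/65 + 25271/29028 = 24690847/1886820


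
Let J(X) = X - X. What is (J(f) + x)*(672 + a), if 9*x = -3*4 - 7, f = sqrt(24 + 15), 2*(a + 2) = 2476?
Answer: -4028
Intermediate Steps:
a = 1236 (a = -2 + (1/2)*2476 = -2 + 1238 = 1236)
f = sqrt(39) ≈ 6.2450
J(X) = 0
x = -19/9 (x = (-3*4 - 7)/9 = (-12 - 7)/9 = (1/9)*(-19) = -19/9 ≈ -2.1111)
(J(f) + x)*(672 + a) = (0 - 19/9)*(672 + 1236) = -19/9*1908 = -4028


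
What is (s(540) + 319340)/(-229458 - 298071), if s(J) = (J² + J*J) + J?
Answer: -903080/527529 ≈ -1.7119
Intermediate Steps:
s(J) = J + 2*J² (s(J) = (J² + J²) + J = 2*J² + J = J + 2*J²)
(s(540) + 319340)/(-229458 - 298071) = (540*(1 + 2*540) + 319340)/(-229458 - 298071) = (540*(1 + 1080) + 319340)/(-527529) = (540*1081 + 319340)*(-1/527529) = (583740 + 319340)*(-1/527529) = 903080*(-1/527529) = -903080/527529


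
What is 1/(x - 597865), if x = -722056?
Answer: -1/1319921 ≈ -7.5762e-7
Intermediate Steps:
1/(x - 597865) = 1/(-722056 - 597865) = 1/(-1319921) = -1/1319921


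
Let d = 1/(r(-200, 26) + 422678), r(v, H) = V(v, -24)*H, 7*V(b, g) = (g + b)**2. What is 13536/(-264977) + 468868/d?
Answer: 75667409750768120/264977 ≈ 2.8556e+11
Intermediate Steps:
V(b, g) = (b + g)**2/7 (V(b, g) = (g + b)**2/7 = (b + g)**2/7)
r(v, H) = H*(-24 + v)**2/7 (r(v, H) = ((v - 24)**2/7)*H = ((-24 + v)**2/7)*H = H*(-24 + v)**2/7)
d = 1/609046 (d = 1/((1/7)*26*(-24 - 200)**2 + 422678) = 1/((1/7)*26*(-224)**2 + 422678) = 1/((1/7)*26*50176 + 422678) = 1/(186368 + 422678) = 1/609046 ≈ 1.6419e-6)
13536/(-264977) + 468868/d = 13536/(-264977) + 468868/(1/609046) = 13536*(-1/264977) + 468868*609046 = -13536/264977 + 285562179928 = 75667409750768120/264977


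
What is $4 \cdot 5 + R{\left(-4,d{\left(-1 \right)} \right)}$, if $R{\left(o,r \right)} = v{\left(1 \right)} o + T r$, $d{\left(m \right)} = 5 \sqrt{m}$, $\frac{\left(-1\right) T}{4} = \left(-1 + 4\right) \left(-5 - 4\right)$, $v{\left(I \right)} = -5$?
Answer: $40 + 540 i \approx 40.0 + 540.0 i$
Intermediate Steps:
$T = 108$ ($T = - 4 \left(-1 + 4\right) \left(-5 - 4\right) = - 4 \cdot 3 \left(-9\right) = \left(-4\right) \left(-27\right) = 108$)
$R{\left(o,r \right)} = - 5 o + 108 r$
$4 \cdot 5 + R{\left(-4,d{\left(-1 \right)} \right)} = 4 \cdot 5 + \left(\left(-5\right) \left(-4\right) + 108 \cdot 5 \sqrt{-1}\right) = 20 + \left(20 + 108 \cdot 5 i\right) = 20 + \left(20 + 540 i\right) = 40 + 540 i$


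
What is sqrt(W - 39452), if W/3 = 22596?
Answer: 4*sqrt(1771) ≈ 168.33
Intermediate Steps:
W = 67788 (W = 3*22596 = 67788)
sqrt(W - 39452) = sqrt(67788 - 39452) = sqrt(28336) = 4*sqrt(1771)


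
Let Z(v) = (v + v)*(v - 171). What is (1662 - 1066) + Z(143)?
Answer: -7412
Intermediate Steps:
Z(v) = 2*v*(-171 + v) (Z(v) = (2*v)*(-171 + v) = 2*v*(-171 + v))
(1662 - 1066) + Z(143) = (1662 - 1066) + 2*143*(-171 + 143) = 596 + 2*143*(-28) = 596 - 8008 = -7412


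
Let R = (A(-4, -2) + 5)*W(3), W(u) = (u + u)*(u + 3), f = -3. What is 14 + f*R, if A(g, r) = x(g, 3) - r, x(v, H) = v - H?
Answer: 14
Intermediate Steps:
A(g, r) = -3 + g - r (A(g, r) = (g - 1*3) - r = (g - 3) - r = (-3 + g) - r = -3 + g - r)
W(u) = 2*u*(3 + u) (W(u) = (2*u)*(3 + u) = 2*u*(3 + u))
R = 0 (R = ((-3 - 4 - 1*(-2)) + 5)*(2*3*(3 + 3)) = ((-3 - 4 + 2) + 5)*(2*3*6) = (-5 + 5)*36 = 0*36 = 0)
14 + f*R = 14 - 3*0 = 14 + 0 = 14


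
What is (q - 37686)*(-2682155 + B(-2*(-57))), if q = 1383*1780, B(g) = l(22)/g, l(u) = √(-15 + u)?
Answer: -6501688556370 + 404009*√7/19 ≈ -6.5017e+12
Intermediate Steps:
B(g) = √7/g (B(g) = √(-15 + 22)/g = √7/g)
q = 2461740
(q - 37686)*(-2682155 + B(-2*(-57))) = (2461740 - 37686)*(-2682155 + √7/((-2*(-57)))) = 2424054*(-2682155 + √7/114) = -6501688556370 + 404009*√7/19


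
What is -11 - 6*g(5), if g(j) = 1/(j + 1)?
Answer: -12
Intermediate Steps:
g(j) = 1/(1 + j)
-11 - 6*g(5) = -11 - 6/(1 + 5) = -11 - 6/6 = -11 - 6*1/6 = -11 - 1 = -12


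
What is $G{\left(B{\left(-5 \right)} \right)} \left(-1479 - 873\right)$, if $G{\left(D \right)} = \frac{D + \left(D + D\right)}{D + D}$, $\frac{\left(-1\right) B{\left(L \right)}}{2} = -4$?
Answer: $-3528$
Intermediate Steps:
$B{\left(L \right)} = 8$ ($B{\left(L \right)} = \left(-2\right) \left(-4\right) = 8$)
$G{\left(D \right)} = \frac{3}{2}$ ($G{\left(D \right)} = \frac{D + 2 D}{2 D} = 3 D \frac{1}{2 D} = \frac{3}{2}$)
$G{\left(B{\left(-5 \right)} \right)} \left(-1479 - 873\right) = \frac{3 \left(-1479 - 873\right)}{2} = \frac{3}{2} \left(-2352\right) = -3528$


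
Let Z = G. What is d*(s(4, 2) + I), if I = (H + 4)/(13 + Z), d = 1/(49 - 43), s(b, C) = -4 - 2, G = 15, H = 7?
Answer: -157/168 ≈ -0.93452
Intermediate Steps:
Z = 15
s(b, C) = -6
d = 1/6 ≈ 0.16667
I = 11/28 (I = (7 + 4)/(13 + 15) = 11/28 ≈ 0.39286)
d*(s(4, 2) + I) = (-6 + 11/28)/6 = (1/6)*(-157/28) = -157/168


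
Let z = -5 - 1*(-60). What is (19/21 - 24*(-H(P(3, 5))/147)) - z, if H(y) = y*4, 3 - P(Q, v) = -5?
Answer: -7184/147 ≈ -48.871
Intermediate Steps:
P(Q, v) = 8 (P(Q, v) = 3 - 1*(-5) = 3 + 5 = 8)
z = 55 (z = -5 + 60 = 55)
H(y) = 4*y
(19/21 - 24*(-H(P(3, 5))/147)) - z = (19/21 - 24/((-147/(4*8)))) - 1*55 = (19*(1/21) - 24/((-147/32))) - 55 = (19/21 - 24/((-147*1/32))) - 55 = (19/21 - 24/(-147/32)) - 55 = (19/21 - 24*(-32/147)) - 55 = (19/21 + 256/49) - 55 = 901/147 - 55 = -7184/147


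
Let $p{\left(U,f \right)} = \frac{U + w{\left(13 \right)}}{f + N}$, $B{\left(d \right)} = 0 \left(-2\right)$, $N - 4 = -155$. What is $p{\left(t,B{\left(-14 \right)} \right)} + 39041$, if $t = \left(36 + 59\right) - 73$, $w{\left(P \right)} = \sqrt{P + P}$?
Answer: $\frac{5895169}{151} - \frac{\sqrt{26}}{151} \approx 39041.0$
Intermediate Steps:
$N = -151$ ($N = 4 - 155 = -151$)
$B{\left(d \right)} = 0$
$w{\left(P \right)} = \sqrt{2} \sqrt{P}$ ($w{\left(P \right)} = \sqrt{2 P} = \sqrt{2} \sqrt{P}$)
$t = 22$ ($t = 95 - 73 = 22$)
$p{\left(U,f \right)} = \frac{U + \sqrt{26}}{-151 + f}$ ($p{\left(U,f \right)} = \frac{U + \sqrt{2} \sqrt{13}}{f - 151} = \frac{U + \sqrt{26}}{-151 + f}$)
$p{\left(t,B{\left(-14 \right)} \right)} + 39041 = \frac{22 + \sqrt{26}}{-151 + 0} + 39041 = \frac{22 + \sqrt{26}}{-151} + 39041 = - \frac{22 + \sqrt{26}}{151} + 39041 = \left(- \frac{22}{151} - \frac{\sqrt{26}}{151}\right) + 39041 = \frac{5895169}{151} - \frac{\sqrt{26}}{151}$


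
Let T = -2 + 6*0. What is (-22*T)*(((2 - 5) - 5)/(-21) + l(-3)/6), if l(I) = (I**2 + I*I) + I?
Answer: 2662/21 ≈ 126.76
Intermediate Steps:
T = -2 (T = -2 + 0 = -2)
l(I) = I + 2*I**2 (l(I) = (I**2 + I**2) + I = 2*I**2 + I = I + 2*I**2)
(-22*T)*(((2 - 5) - 5)/(-21) + l(-3)/6) = (-22*(-2))*(((2 - 5) - 5)/(-21) - 3*(1 + 2*(-3))/6) = 44*((-3 - 5)*(-1/21) - 3*(1 - 6)*(1/6)) = 44*(-8*(-1/21) - 3*(-5)*(1/6)) = 44*(8/21 + 15*(1/6)) = 44*(8/21 + 5/2) = 44*(121/42) = 2662/21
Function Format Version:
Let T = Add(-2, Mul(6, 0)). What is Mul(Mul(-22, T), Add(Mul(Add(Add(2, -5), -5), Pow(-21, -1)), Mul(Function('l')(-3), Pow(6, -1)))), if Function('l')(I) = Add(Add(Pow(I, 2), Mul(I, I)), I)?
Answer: Rational(2662, 21) ≈ 126.76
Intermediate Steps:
T = -2 (T = Add(-2, 0) = -2)
Function('l')(I) = Add(I, Mul(2, Pow(I, 2))) (Function('l')(I) = Add(Add(Pow(I, 2), Pow(I, 2)), I) = Add(Mul(2, Pow(I, 2)), I) = Add(I, Mul(2, Pow(I, 2))))
Mul(Mul(-22, T), Add(Mul(Add(Add(2, -5), -5), Pow(-21, -1)), Mul(Function('l')(-3), Pow(6, -1)))) = Mul(Mul(-22, -2), Add(Mul(Add(Add(2, -5), -5), Pow(-21, -1)), Mul(Mul(-3, Add(1, Mul(2, -3))), Pow(6, -1)))) = Mul(44, Add(Mul(Add(-3, -5), Rational(-1, 21)), Mul(Mul(-3, Add(1, -6)), Rational(1, 6)))) = Mul(44, Add(Mul(-8, Rational(-1, 21)), Mul(Mul(-3, -5), Rational(1, 6)))) = Mul(44, Add(Rational(8, 21), Mul(15, Rational(1, 6)))) = Mul(44, Add(Rational(8, 21), Rational(5, 2))) = Mul(44, Rational(121, 42)) = Rational(2662, 21)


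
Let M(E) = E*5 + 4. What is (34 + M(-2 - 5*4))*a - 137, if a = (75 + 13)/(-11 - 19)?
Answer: 371/5 ≈ 74.200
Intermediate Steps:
M(E) = 4 + 5*E (M(E) = 5*E + 4 = 4 + 5*E)
a = -44/15 (a = 88/(-30) = 88*(-1/30) = -44/15 ≈ -2.9333)
(34 + M(-2 - 5*4))*a - 137 = (34 + (4 + 5*(-2 - 5*4)))*(-44/15) - 137 = (34 + (4 + 5*(-2 - 20)))*(-44/15) - 137 = (34 + (4 + 5*(-22)))*(-44/15) - 137 = (34 + (4 - 110))*(-44/15) - 137 = (34 - 106)*(-44/15) - 137 = -72*(-44/15) - 137 = 1056/5 - 137 = 371/5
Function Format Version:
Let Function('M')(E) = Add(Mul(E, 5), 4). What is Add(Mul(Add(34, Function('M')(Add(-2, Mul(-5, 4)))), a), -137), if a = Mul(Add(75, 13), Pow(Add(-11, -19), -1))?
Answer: Rational(371, 5) ≈ 74.200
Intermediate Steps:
Function('M')(E) = Add(4, Mul(5, E)) (Function('M')(E) = Add(Mul(5, E), 4) = Add(4, Mul(5, E)))
a = Rational(-44, 15) (a = Mul(88, Pow(-30, -1)) = Mul(88, Rational(-1, 30)) = Rational(-44, 15) ≈ -2.9333)
Add(Mul(Add(34, Function('M')(Add(-2, Mul(-5, 4)))), a), -137) = Add(Mul(Add(34, Add(4, Mul(5, Add(-2, Mul(-5, 4))))), Rational(-44, 15)), -137) = Add(Mul(Add(34, Add(4, Mul(5, Add(-2, -20)))), Rational(-44, 15)), -137) = Add(Mul(Add(34, Add(4, Mul(5, -22))), Rational(-44, 15)), -137) = Add(Mul(Add(34, Add(4, -110)), Rational(-44, 15)), -137) = Add(Mul(Add(34, -106), Rational(-44, 15)), -137) = Add(Mul(-72, Rational(-44, 15)), -137) = Add(Rational(1056, 5), -137) = Rational(371, 5)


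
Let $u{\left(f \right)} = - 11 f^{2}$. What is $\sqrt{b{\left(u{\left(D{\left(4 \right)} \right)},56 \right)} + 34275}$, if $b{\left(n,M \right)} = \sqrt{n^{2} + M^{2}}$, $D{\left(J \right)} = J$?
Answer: $\sqrt{34275 + 8 \sqrt{533}} \approx 185.63$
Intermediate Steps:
$b{\left(n,M \right)} = \sqrt{M^{2} + n^{2}}$
$\sqrt{b{\left(u{\left(D{\left(4 \right)} \right)},56 \right)} + 34275} = \sqrt{\sqrt{56^{2} + \left(- 11 \cdot 4^{2}\right)^{2}} + 34275} = \sqrt{\sqrt{3136 + \left(\left(-11\right) 16\right)^{2}} + 34275} = \sqrt{\sqrt{3136 + \left(-176\right)^{2}} + 34275} = \sqrt{\sqrt{3136 + 30976} + 34275} = \sqrt{\sqrt{34112} + 34275} = \sqrt{8 \sqrt{533} + 34275} = \sqrt{34275 + 8 \sqrt{533}}$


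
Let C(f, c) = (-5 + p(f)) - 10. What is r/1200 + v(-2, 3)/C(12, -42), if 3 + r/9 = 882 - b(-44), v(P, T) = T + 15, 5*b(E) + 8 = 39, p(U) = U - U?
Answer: 2673/500 ≈ 5.3460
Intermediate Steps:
p(U) = 0
b(E) = 31/5 (b(E) = -8/5 + (1/5)*39 = -8/5 + 39/5 = 31/5)
v(P, T) = 15 + T
C(f, c) = -15 (C(f, c) = (-5 + 0) - 10 = -5 - 10 = -15)
r = 39276/5 (r = -27 + 9*(882 - 1*31/5) = -27 + 9*(882 - 31/5) = -27 + 9*(4379/5) = -27 + 39411/5 = 39276/5 ≈ 7855.2)
r/1200 + v(-2, 3)/C(12, -42) = (39276/5)/1200 + (15 + 3)/(-15) = (39276/5)*(1/1200) + 18*(-1/15) = 3273/500 - 6/5 = 2673/500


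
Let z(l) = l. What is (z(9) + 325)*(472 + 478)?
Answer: 317300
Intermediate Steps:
(z(9) + 325)*(472 + 478) = (9 + 325)*(472 + 478) = 334*950 = 317300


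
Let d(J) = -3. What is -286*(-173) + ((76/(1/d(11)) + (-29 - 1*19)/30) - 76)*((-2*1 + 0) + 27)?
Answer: 41838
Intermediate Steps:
-286*(-173) + ((76/(1/d(11)) + (-29 - 1*19)/30) - 76)*((-2*1 + 0) + 27) = -286*(-173) + ((76/(1/(-3)) + (-29 - 1*19)/30) - 76)*((-2*1 + 0) + 27) = 49478 + ((76/(-1/3) + (-29 - 19)*(1/30)) - 76)*((-2 + 0) + 27) = 49478 + ((76*(-3) - 48*1/30) - 76)*(-2 + 27) = 49478 + ((-228 - 8/5) - 76)*25 = 49478 + (-1148/5 - 76)*25 = 49478 - 1528/5*25 = 49478 - 7640 = 41838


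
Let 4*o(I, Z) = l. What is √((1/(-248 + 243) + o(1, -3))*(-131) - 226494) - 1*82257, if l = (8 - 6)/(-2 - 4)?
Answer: -82257 + I*√203811195/30 ≈ -82257.0 + 475.88*I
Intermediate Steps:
l = -⅓ (l = 2/(-6) = 2*(-⅙) = -⅓ ≈ -0.33333)
o(I, Z) = -1/12 (o(I, Z) = (¼)*(-⅓) = -1/12)
√((1/(-248 + 243) + o(1, -3))*(-131) - 226494) - 1*82257 = √((1/(-248 + 243) - 1/12)*(-131) - 226494) - 1*82257 = √((1/(-5) - 1/12)*(-131) - 226494) - 82257 = √((-⅕ - 1/12)*(-131) - 226494) - 82257 = √(-17/60*(-131) - 226494) - 82257 = √(2227/60 - 226494) - 82257 = √(-13587413/60) - 82257 = I*√203811195/30 - 82257 = -82257 + I*√203811195/30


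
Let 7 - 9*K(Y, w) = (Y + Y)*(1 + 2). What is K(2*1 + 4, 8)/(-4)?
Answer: 29/36 ≈ 0.80556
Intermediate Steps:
K(Y, w) = 7/9 - 2*Y/3 (K(Y, w) = 7/9 - (Y + Y)*(1 + 2)/9 = 7/9 - 2*Y*3/9 = 7/9 - 2*Y/3)
K(2*1 + 4, 8)/(-4) = (7/9 - 2*(2*1 + 4)/3)/(-4) = (7/9 - 2*(2 + 4)/3)*(-1/4) = (7/9 - 2/3*6)*(-1/4) = (7/9 - 4)*(-1/4) = -29/9*(-1/4) = 29/36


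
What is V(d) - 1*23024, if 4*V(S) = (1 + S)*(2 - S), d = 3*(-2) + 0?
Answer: -23034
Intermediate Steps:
d = -6 (d = -6 + 0 = -6)
V(S) = (1 + S)*(2 - S)/4 (V(S) = ((1 + S)*(2 - S))/4 = (1 + S)*(2 - S)/4)
V(d) - 1*23024 = (1/2 - 1/4*(-6)**2 + (1/4)*(-6)) - 1*23024 = (1/2 - 1/4*36 - 3/2) - 23024 = (1/2 - 9 - 3/2) - 23024 = -10 - 23024 = -23034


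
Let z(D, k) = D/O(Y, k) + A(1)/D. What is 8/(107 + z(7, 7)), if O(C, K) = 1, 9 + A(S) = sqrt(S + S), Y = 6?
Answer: 44184/622519 - 56*sqrt(2)/622519 ≈ 0.070849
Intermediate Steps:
A(S) = -9 + sqrt(2)*sqrt(S) (A(S) = -9 + sqrt(S + S) = -9 + sqrt(2*S) = -9 + sqrt(2)*sqrt(S))
z(D, k) = D + (-9 + sqrt(2))/D (z(D, k) = D/1 + (-9 + sqrt(2)*sqrt(1))/D = D*1 + (-9 + sqrt(2)*1)/D = D + (-9 + sqrt(2))/D)
8/(107 + z(7, 7)) = 8/(107 + (-9 + sqrt(2) + 7**2)/7) = 8/(107 + (-9 + sqrt(2) + 49)/7) = 8/(107 + (40 + sqrt(2))/7) = 8/(107 + (40/7 + sqrt(2)/7)) = 8/(789/7 + sqrt(2)/7)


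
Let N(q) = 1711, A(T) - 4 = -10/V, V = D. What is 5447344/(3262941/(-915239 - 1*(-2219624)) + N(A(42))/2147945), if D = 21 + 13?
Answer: 36338288121261740/16692499069 ≈ 2.1769e+6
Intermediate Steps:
D = 34
V = 34
A(T) = 63/17 (A(T) = 4 - 10/34 = 4 - 10*1/34 = 4 - 5/17 = 63/17)
5447344/(3262941/(-915239 - 1*(-2219624)) + N(A(42))/2147945) = 5447344/(3262941/(-915239 - 1*(-2219624)) + 1711/2147945) = 5447344/(3262941/(-915239 + 2219624) + 1711*(1/2147945)) = 5447344/(3262941/1304385 + 1711/2147945) = 5447344/(3262941*(1/1304385) + 1711/2147945) = 5447344/(1087647/434795 + 1711/2147945) = 5447344/(467389973932/186783149255) = 5447344*(186783149255/467389973932) = 36338288121261740/16692499069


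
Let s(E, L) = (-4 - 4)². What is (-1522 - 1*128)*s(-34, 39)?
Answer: -105600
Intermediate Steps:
s(E, L) = 64 (s(E, L) = (-8)² = 64)
(-1522 - 1*128)*s(-34, 39) = (-1522 - 1*128)*64 = (-1522 - 128)*64 = -1650*64 = -105600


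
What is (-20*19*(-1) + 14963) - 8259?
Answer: 7084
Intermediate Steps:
(-20*19*(-1) + 14963) - 8259 = (-380*(-1) + 14963) - 8259 = (380 + 14963) - 8259 = 15343 - 8259 = 7084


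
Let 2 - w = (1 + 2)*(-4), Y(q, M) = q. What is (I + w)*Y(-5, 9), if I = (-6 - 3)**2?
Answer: -475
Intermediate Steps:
I = 81 (I = (-9)**2 = 81)
w = 14 (w = 2 - (1 + 2)*(-4) = 2 - 3*(-4) = 2 - 1*(-12) = 2 + 12 = 14)
(I + w)*Y(-5, 9) = (81 + 14)*(-5) = 95*(-5) = -475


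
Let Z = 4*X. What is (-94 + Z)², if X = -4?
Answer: 12100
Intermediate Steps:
Z = -16 (Z = 4*(-4) = -16)
(-94 + Z)² = (-94 - 16)² = (-110)² = 12100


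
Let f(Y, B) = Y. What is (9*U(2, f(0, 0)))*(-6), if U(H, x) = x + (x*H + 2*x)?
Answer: 0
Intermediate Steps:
U(H, x) = 3*x + H*x (U(H, x) = x + (H*x + 2*x) = x + (2*x + H*x) = 3*x + H*x)
(9*U(2, f(0, 0)))*(-6) = (9*(0*(3 + 2)))*(-6) = (9*(0*5))*(-6) = (9*0)*(-6) = 0*(-6) = 0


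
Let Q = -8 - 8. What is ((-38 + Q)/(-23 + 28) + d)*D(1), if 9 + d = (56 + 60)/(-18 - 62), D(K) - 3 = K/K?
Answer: -85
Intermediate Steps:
D(K) = 4 (D(K) = 3 + K/K = 3 + 1 = 4)
d = -209/20 (d = -9 + (56 + 60)/(-18 - 62) = -9 + 116/(-80) = -9 + 116*(-1/80) = -9 - 29/20 = -209/20 ≈ -10.450)
Q = -16
((-38 + Q)/(-23 + 28) + d)*D(1) = ((-38 - 16)/(-23 + 28) - 209/20)*4 = (-54/5 - 209/20)*4 = -85/4*4 = -85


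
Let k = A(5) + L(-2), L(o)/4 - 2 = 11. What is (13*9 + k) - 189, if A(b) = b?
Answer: -15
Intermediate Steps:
L(o) = 52 (L(o) = 8 + 4*11 = 8 + 44 = 52)
k = 57 (k = 5 + 52 = 57)
(13*9 + k) - 189 = (13*9 + 57) - 189 = (117 + 57) - 189 = 174 - 189 = -15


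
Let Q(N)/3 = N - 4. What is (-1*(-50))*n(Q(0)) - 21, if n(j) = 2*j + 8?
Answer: -821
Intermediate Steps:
Q(N) = -12 + 3*N (Q(N) = 3*(N - 4) = 3*(-4 + N) = -12 + 3*N)
n(j) = 8 + 2*j
(-1*(-50))*n(Q(0)) - 21 = (-1*(-50))*(8 + 2*(-12 + 3*0)) - 21 = 50*(8 + 2*(-12 + 0)) - 21 = 50*(8 + 2*(-12)) - 21 = 50*(8 - 24) - 21 = 50*(-16) - 21 = -800 - 21 = -821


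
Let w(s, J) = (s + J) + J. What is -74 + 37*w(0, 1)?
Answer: 0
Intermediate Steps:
w(s, J) = s + 2*J (w(s, J) = (J + s) + J = s + 2*J)
-74 + 37*w(0, 1) = -74 + 37*(0 + 2*1) = -74 + 37*(0 + 2) = -74 + 37*2 = -74 + 74 = 0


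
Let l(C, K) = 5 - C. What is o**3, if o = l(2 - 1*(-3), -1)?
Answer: 0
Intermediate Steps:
o = 0 (o = 5 - (2 - 1*(-3)) = 5 - (2 + 3) = 5 - 1*5 = 5 - 5 = 0)
o**3 = 0**3 = 0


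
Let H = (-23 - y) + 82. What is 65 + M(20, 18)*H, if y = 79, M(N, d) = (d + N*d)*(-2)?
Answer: 15185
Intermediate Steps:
M(N, d) = -2*d - 2*N*d
H = -20 (H = (-23 - 1*79) + 82 = (-23 - 79) + 82 = -102 + 82 = -20)
65 + M(20, 18)*H = 65 - 2*18*(1 + 20)*(-20) = 65 - 2*18*21*(-20) = 65 - 756*(-20) = 65 + 15120 = 15185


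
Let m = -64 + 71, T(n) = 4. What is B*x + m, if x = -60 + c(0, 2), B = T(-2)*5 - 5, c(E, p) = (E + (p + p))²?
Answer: -653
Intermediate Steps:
m = 7
c(E, p) = (E + 2*p)²
B = 15 (B = 4*5 - 5 = 20 - 5 = 15)
x = -44 (x = -60 + (0 + 2*2)² = -60 + (0 + 4)² = -60 + 4² = -60 + 16 = -44)
B*x + m = 15*(-44) + 7 = -660 + 7 = -653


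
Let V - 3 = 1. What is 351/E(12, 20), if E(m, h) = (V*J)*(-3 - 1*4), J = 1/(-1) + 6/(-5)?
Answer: 1755/308 ≈ 5.6981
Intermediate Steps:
J = -11/5 (J = 1*(-1) + 6*(-⅕) = -1 - 6/5 = -11/5 ≈ -2.2000)
V = 4 (V = 3 + 1 = 4)
E(m, h) = 308/5 (E(m, h) = (4*(-11/5))*(-3 - 1*4) = -44*(-3 - 4)/5 = -44/5*(-7) = 308/5)
351/E(12, 20) = 351/(308/5) = 351*(5/308) = 1755/308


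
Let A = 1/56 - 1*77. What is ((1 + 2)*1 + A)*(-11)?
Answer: 45573/56 ≈ 813.80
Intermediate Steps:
A = -4311/56 (A = 1/56 - 77 = -4311/56 ≈ -76.982)
((1 + 2)*1 + A)*(-11) = ((1 + 2)*1 - 4311/56)*(-11) = (3*1 - 4311/56)*(-11) = (3 - 4311/56)*(-11) = -4143/56*(-11) = 45573/56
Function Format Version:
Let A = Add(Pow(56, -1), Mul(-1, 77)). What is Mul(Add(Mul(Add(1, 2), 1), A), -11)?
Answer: Rational(45573, 56) ≈ 813.80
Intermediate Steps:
A = Rational(-4311, 56) (A = Add(Rational(1, 56), -77) = Rational(-4311, 56) ≈ -76.982)
Mul(Add(Mul(Add(1, 2), 1), A), -11) = Mul(Add(Mul(Add(1, 2), 1), Rational(-4311, 56)), -11) = Mul(Add(Mul(3, 1), Rational(-4311, 56)), -11) = Mul(Add(3, Rational(-4311, 56)), -11) = Mul(Rational(-4143, 56), -11) = Rational(45573, 56)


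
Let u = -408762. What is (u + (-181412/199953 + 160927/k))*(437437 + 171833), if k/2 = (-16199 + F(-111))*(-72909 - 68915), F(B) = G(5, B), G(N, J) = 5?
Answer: -12707805340563942973082675/51025736266752 ≈ -2.4905e+11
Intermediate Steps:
F(B) = 5
k = 4593395712 (k = 2*((-16199 + 5)*(-72909 - 68915)) = 2*(-16194*(-141824)) = 2*2296697856 = 4593395712)
(u + (-181412/199953 + 160927/k))*(437437 + 171833) = (-408762 + (-181412/199953 + 160927/4593395712))*(437437 + 171833) = (-408762 + (-181412*1/199953 + 160927*(1/4593395712)))*609270 = (-408762 + (-181412/199953 + 160927/4593395712))*609270 = (-408762 - 277754975022971/306154417600512)*609270 = -125144569802195509115/306154417600512*609270 = -12707805340563942973082675/51025736266752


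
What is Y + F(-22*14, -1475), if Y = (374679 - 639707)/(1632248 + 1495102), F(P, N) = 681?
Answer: 1064730161/1563675 ≈ 680.92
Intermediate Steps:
Y = -132514/1563675 (Y = -265028/3127350 = -265028*1/3127350 = -132514/1563675 ≈ -0.084745)
Y + F(-22*14, -1475) = -132514/1563675 + 681 = 1064730161/1563675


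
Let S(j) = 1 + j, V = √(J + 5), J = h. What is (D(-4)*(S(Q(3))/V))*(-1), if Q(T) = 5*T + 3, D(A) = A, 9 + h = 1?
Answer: -76*I*√3/3 ≈ -43.879*I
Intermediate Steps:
h = -8 (h = -9 + 1 = -8)
J = -8
Q(T) = 3 + 5*T
V = I*√3 (V = √(-8 + 5) = √(-3) = I*√3 ≈ 1.732*I)
(D(-4)*(S(Q(3))/V))*(-1) = -4*(1 + (3 + 5*3))/(I*√3)*(-1) = -4*(1 + (3 + 15))*(-I*√3/3)*(-1) = -4*(1 + 18)*(-I*√3/3)*(-1) = -76*(-I*√3/3)*(-1) = -(-76)*I*√3/3*(-1) = (76*I*√3/3)*(-1) = -76*I*√3/3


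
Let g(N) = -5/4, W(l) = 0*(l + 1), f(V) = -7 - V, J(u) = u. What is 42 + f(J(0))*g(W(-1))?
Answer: 203/4 ≈ 50.750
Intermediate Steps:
W(l) = 0 (W(l) = 0*(1 + l) = 0)
g(N) = -5/4 (g(N) = -5*1/4 = -5/4)
42 + f(J(0))*g(W(-1)) = 42 + (-7 - 1*0)*(-5/4) = 42 + (-7 + 0)*(-5/4) = 42 - 7*(-5/4) = 42 + 35/4 = 203/4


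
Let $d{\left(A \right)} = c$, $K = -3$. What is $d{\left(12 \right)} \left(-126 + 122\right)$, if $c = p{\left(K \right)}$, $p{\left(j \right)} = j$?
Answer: $12$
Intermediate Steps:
$c = -3$
$d{\left(A \right)} = -3$
$d{\left(12 \right)} \left(-126 + 122\right) = - 3 \left(-126 + 122\right) = \left(-3\right) \left(-4\right) = 12$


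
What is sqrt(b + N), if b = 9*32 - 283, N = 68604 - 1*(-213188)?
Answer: sqrt(281797) ≈ 530.85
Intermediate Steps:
N = 281792 (N = 68604 + 213188 = 281792)
b = 5 (b = 288 - 283 = 5)
sqrt(b + N) = sqrt(5 + 281792) = sqrt(281797)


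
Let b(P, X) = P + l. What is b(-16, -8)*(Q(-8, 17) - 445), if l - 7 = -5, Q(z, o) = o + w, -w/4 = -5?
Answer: 5712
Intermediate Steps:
w = 20 (w = -4*(-5) = 20)
Q(z, o) = 20 + o (Q(z, o) = o + 20 = 20 + o)
l = 2 (l = 7 - 5 = 2)
b(P, X) = 2 + P (b(P, X) = P + 2 = 2 + P)
b(-16, -8)*(Q(-8, 17) - 445) = (2 - 16)*((20 + 17) - 445) = -14*(37 - 445) = -14*(-408) = 5712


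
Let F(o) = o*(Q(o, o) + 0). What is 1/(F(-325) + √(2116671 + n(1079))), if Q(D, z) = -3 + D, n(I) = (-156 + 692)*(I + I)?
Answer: 106600/11360286641 - √3273359/11360286641 ≈ 9.2243e-6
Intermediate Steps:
n(I) = 1072*I (n(I) = 536*(2*I) = 1072*I)
F(o) = o*(-3 + o) (F(o) = o*((-3 + o) + 0) = o*(-3 + o))
1/(F(-325) + √(2116671 + n(1079))) = 1/(-325*(-3 - 325) + √(2116671 + 1072*1079)) = 1/(-325*(-328) + √(2116671 + 1156688)) = 1/(106600 + √3273359)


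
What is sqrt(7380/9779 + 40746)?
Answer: sqrt(3896564924406)/9779 ≈ 201.86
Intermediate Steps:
sqrt(7380/9779 + 40746) = sqrt(398462514/9779) = sqrt(3896564924406)/9779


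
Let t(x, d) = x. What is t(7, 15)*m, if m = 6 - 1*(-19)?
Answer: 175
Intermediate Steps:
m = 25 (m = 6 + 19 = 25)
t(7, 15)*m = 7*25 = 175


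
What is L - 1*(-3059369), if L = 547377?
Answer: 3606746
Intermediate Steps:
L - 1*(-3059369) = 547377 - 1*(-3059369) = 547377 + 3059369 = 3606746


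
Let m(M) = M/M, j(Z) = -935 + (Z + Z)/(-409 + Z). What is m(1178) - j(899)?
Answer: 228421/245 ≈ 932.33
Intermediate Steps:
j(Z) = -935 + 2*Z/(-409 + Z) (j(Z) = -935 + (2*Z)/(-409 + Z) = -935 + 2*Z/(-409 + Z))
m(M) = 1
m(1178) - j(899) = 1 - (382415 - 933*899)/(-409 + 899) = 1 - (382415 - 838767)/490 = 1 - (-456352)/490 = 1 - 1*(-228176/245) = 1 + 228176/245 = 228421/245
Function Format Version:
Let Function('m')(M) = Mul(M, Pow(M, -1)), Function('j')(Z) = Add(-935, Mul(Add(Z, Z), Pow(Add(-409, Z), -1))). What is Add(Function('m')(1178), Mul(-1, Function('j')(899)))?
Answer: Rational(228421, 245) ≈ 932.33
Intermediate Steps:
Function('j')(Z) = Add(-935, Mul(2, Z, Pow(Add(-409, Z), -1))) (Function('j')(Z) = Add(-935, Mul(Mul(2, Z), Pow(Add(-409, Z), -1))) = Add(-935, Mul(2, Z, Pow(Add(-409, Z), -1))))
Function('m')(M) = 1
Add(Function('m')(1178), Mul(-1, Function('j')(899))) = Add(1, Mul(-1, Mul(Pow(Add(-409, 899), -1), Add(382415, Mul(-933, 899))))) = Add(1, Mul(-1, Mul(Pow(490, -1), Add(382415, -838767)))) = Add(1, Mul(-1, Mul(Rational(1, 490), -456352))) = Add(1, Mul(-1, Rational(-228176, 245))) = Add(1, Rational(228176, 245)) = Rational(228421, 245)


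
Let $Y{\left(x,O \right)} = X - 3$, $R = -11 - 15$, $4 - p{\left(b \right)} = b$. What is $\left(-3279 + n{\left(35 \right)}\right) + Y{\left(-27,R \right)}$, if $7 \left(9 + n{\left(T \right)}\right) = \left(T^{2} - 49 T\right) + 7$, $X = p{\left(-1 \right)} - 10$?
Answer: $-3365$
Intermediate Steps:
$p{\left(b \right)} = 4 - b$
$X = -5$ ($X = \left(4 - -1\right) - 10 = \left(4 + 1\right) - 10 = 5 - 10 = -5$)
$R = -26$
$Y{\left(x,O \right)} = -8$ ($Y{\left(x,O \right)} = -5 - 3 = -8$)
$n{\left(T \right)} = -8 - 7 T + \frac{T^{2}}{7}$ ($n{\left(T \right)} = -9 + \frac{\left(T^{2} - 49 T\right) + 7}{7} = -9 + \frac{7 + T^{2} - 49 T}{7} = -9 + \left(1 - 7 T + \frac{T^{2}}{7}\right) = -8 - 7 T + \frac{T^{2}}{7}$)
$\left(-3279 + n{\left(35 \right)}\right) + Y{\left(-27,R \right)} = \left(-3279 - \left(253 - 175\right)\right) - 8 = \left(-3279 - 78\right) - 8 = -3357 - 8 = -3365$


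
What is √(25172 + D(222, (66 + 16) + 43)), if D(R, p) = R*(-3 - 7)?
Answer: 2*√5738 ≈ 151.50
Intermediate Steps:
D(R, p) = -10*R (D(R, p) = R*(-10) = -10*R)
√(25172 + D(222, (66 + 16) + 43)) = √(25172 - 10*222) = √(25172 - 2220) = √22952 = 2*√5738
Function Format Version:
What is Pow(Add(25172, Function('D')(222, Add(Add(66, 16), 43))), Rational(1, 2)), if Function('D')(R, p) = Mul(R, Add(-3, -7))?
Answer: Mul(2, Pow(5738, Rational(1, 2))) ≈ 151.50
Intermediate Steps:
Function('D')(R, p) = Mul(-10, R) (Function('D')(R, p) = Mul(R, -10) = Mul(-10, R))
Pow(Add(25172, Function('D')(222, Add(Add(66, 16), 43))), Rational(1, 2)) = Pow(Add(25172, Mul(-10, 222)), Rational(1, 2)) = Pow(Add(25172, -2220), Rational(1, 2)) = Pow(22952, Rational(1, 2)) = Mul(2, Pow(5738, Rational(1, 2)))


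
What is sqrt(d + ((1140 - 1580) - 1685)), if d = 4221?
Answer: 4*sqrt(131) ≈ 45.782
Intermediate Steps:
sqrt(d + ((1140 - 1580) - 1685)) = sqrt(4221 + ((1140 - 1580) - 1685)) = sqrt(4221 + (-440 - 1685)) = sqrt(4221 - 2125) = sqrt(2096) = 4*sqrt(131)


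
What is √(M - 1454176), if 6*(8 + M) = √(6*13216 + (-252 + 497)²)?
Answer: √(-52350624 + 6*√139321)/6 ≈ 1205.9*I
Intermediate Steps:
M = -8 + √139321/6 (M = -8 + √(6*13216 + (-252 + 497)²)/6 = -8 + √(79296 + 245²)/6 = -8 + √(79296 + 60025)/6 = -8 + √139321/6 ≈ 54.210)
√(M - 1454176) = √((-8 + √139321/6) - 1454176) = √(-1454184 + √139321/6)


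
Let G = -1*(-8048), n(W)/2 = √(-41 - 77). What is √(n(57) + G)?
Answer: √(8048 + 2*I*√118) ≈ 89.711 + 0.121*I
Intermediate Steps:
n(W) = 2*I*√118 (n(W) = 2*√(-41 - 77) = 2*√(-118) = 2*(I*√118) = 2*I*√118)
G = 8048
√(n(57) + G) = √(2*I*√118 + 8048) = √(8048 + 2*I*√118)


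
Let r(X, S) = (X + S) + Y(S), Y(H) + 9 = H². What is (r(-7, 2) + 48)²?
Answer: 1444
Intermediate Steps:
Y(H) = -9 + H²
r(X, S) = -9 + S + X + S² (r(X, S) = (X + S) + (-9 + S²) = (S + X) + (-9 + S²) = -9 + S + X + S²)
(r(-7, 2) + 48)² = ((-9 + 2 - 7 + 2²) + 48)² = ((-9 + 2 - 7 + 4) + 48)² = (-10 + 48)² = 38² = 1444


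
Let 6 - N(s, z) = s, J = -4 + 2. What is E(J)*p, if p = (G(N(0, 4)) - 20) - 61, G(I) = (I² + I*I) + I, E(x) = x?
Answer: 6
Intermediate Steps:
J = -2
N(s, z) = 6 - s
G(I) = I + 2*I² (G(I) = (I² + I²) + I = 2*I² + I = I + 2*I²)
p = -3 (p = ((6 - 1*0)*(1 + 2*(6 - 1*0)) - 20) - 61 = ((6 + 0)*(1 + 2*(6 + 0)) - 20) - 61 = (6*(1 + 2*6) - 20) - 61 = (6*(1 + 12) - 20) - 61 = (6*13 - 20) - 61 = (78 - 20) - 61 = 58 - 61 = -3)
E(J)*p = -2*(-3) = 6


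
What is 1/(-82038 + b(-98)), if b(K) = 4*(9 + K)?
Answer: -1/82394 ≈ -1.2137e-5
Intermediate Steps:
b(K) = 36 + 4*K
1/(-82038 + b(-98)) = 1/(-82038 + (36 + 4*(-98))) = 1/(-82038 + (36 - 392)) = 1/(-82038 - 356) = 1/(-82394) = -1/82394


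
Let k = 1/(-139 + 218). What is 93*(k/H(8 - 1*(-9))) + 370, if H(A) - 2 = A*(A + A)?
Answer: 16953493/45820 ≈ 370.00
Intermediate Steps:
H(A) = 2 + 2*A² (H(A) = 2 + A*(A + A) = 2 + A*(2*A) = 2 + 2*A²)
k = 1/79 ≈ 0.012658
93*(k/H(8 - 1*(-9))) + 370 = 93*(1/(79*(2 + 2*(8 - 1*(-9))²))) + 370 = 93*(1/(79*(2 + 2*(8 + 9)²))) + 370 = 93*(1/(79*(2 + 2*17²))) + 370 = 93*(1/(79*(2 + 2*289))) + 370 = 93*(1/(79*(2 + 578))) + 370 = 93*((1/79)/580) + 370 = 93*((1/79)*(1/580)) + 370 = 93*(1/45820) + 370 = 93/45820 + 370 = 16953493/45820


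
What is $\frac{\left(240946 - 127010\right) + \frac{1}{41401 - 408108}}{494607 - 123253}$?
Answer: $\frac{41781128751}{136178111278} \approx 0.30681$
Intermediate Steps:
$\frac{\left(240946 - 127010\right) + \frac{1}{41401 - 408108}}{494607 - 123253} = \frac{113936 + \frac{1}{-366707}}{371354} = \left(113936 - \frac{1}{366707}\right) \frac{1}{371354} = \frac{41781128751}{366707} \cdot \frac{1}{371354} = \frac{41781128751}{136178111278}$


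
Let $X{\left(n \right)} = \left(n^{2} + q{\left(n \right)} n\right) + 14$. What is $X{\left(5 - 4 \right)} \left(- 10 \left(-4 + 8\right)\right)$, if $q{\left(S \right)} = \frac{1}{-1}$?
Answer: $-560$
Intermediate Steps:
$q{\left(S \right)} = -1$
$X{\left(n \right)} = 14 + n^{2} - n$ ($X{\left(n \right)} = \left(n^{2} - n\right) + 14 = 14 + n^{2} - n$)
$X{\left(5 - 4 \right)} \left(- 10 \left(-4 + 8\right)\right) = \left(14 + \left(5 - 4\right)^{2} - \left(5 - 4\right)\right) \left(- 10 \left(-4 + 8\right)\right) = \left(14 + \left(5 - 4\right)^{2} - \left(5 - 4\right)\right) \left(\left(-10\right) 4\right) = \left(14 + 1^{2} - 1\right) \left(-40\right) = \left(14 + 1 - 1\right) \left(-40\right) = 14 \left(-40\right) = -560$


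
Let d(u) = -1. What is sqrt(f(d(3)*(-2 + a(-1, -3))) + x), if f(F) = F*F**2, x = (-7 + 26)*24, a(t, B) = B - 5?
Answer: 4*sqrt(91) ≈ 38.158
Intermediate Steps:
a(t, B) = -5 + B
x = 456 (x = 19*24 = 456)
f(F) = F**3
sqrt(f(d(3)*(-2 + a(-1, -3))) + x) = sqrt((-(-2 + (-5 - 3)))**3 + 456) = sqrt((-(-2 - 8))**3 + 456) = sqrt((-1*(-10))**3 + 456) = sqrt(10**3 + 456) = sqrt(1000 + 456) = sqrt(1456) = 4*sqrt(91)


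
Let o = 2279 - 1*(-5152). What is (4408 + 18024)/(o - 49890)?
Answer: -22432/42459 ≈ -0.52832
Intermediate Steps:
o = 7431 (o = 2279 + 5152 = 7431)
(4408 + 18024)/(o - 49890) = (4408 + 18024)/(7431 - 49890) = 22432/(-42459) = 22432*(-1/42459) = -22432/42459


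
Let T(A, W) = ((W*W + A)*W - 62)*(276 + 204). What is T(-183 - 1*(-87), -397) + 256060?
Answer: -30015450980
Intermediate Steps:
T(A, W) = -29760 + 480*W*(A + W²) (T(A, W) = ((W² + A)*W - 62)*480 = ((A + W²)*W - 62)*480 = (W*(A + W²) - 62)*480 = (-62 + W*(A + W²))*480 = -29760 + 480*W*(A + W²))
T(-183 - 1*(-87), -397) + 256060 = (-29760 + 480*(-397)³ + 480*(-183 - 1*(-87))*(-397)) + 256060 = (-29760 + 480*(-62570773) + 480*(-183 + 87)*(-397)) + 256060 = (-29760 - 30033971040 + 480*(-96)*(-397)) + 256060 = (-29760 - 30033971040 + 18293760) + 256060 = -30015707040 + 256060 = -30015450980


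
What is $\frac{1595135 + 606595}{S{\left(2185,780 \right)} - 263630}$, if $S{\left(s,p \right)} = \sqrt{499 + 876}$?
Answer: $- \frac{7739227732}{926677007} - \frac{146782 \sqrt{55}}{926677007} \approx -8.3528$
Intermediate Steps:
$S{\left(s,p \right)} = 5 \sqrt{55}$ ($S{\left(s,p \right)} = \sqrt{1375} = 5 \sqrt{55}$)
$\frac{1595135 + 606595}{S{\left(2185,780 \right)} - 263630} = \frac{1595135 + 606595}{5 \sqrt{55} - 263630} = \frac{2201730}{-263630 + 5 \sqrt{55}}$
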